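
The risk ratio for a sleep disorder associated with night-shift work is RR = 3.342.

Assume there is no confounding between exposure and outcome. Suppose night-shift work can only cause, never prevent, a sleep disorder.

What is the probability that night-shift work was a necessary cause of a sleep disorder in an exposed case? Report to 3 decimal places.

PN ≈ 0.701

Under exogeneity and monotonicity, PN = (RR − 1) / RR = 1 − 1/RR.
PN = (3.342 − 1) / 3.342 = 2.342 / 3.342 ≈ 0.7008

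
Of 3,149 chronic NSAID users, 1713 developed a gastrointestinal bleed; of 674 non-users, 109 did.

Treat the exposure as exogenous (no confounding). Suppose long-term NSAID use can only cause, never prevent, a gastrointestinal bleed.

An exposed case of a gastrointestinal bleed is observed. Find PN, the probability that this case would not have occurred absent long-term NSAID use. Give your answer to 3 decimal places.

PN ≈ 0.703

p₁ = P(outcome | exposed) = 1713/3149 = 0.54398
p₀ = P(outcome | unexposed) = 109/674 = 0.16172
Under exogeneity and monotonicity, PN = (p₁ − p₀) / p₁.
PN = (0.54398 − 0.16172) / 0.54398 = 0.38226 / 0.54398 ≈ 0.7027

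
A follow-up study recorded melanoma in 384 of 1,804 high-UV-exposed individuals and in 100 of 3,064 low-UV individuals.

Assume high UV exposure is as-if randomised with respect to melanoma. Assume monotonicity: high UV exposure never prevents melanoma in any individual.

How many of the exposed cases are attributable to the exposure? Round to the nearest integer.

p₁ = P(outcome | exposed) = 384/1804 = 0.21286
p₀ = P(outcome | unexposed) = 100/3064 = 0.032637
PN = (p₁ − p₀)/p₁ = (0.21286 − 0.032637) / 0.21286 ≈ 0.84667.
Attributable cases ≈ PN × (exposed cases) = 0.84667 × 384 ≈ 325.12.

about 325 cases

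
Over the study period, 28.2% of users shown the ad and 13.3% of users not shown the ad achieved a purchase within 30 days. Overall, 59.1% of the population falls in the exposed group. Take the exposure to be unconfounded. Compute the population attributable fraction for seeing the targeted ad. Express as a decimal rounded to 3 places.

PAF ≈ 0.398

p₁ = 0.282, p₀ = 0.133.
Overall risk P(Y=1) = π·p₁ + (1−π)·p₀ = 0.591×0.282 + 0.409×0.133 = 0.22106.
Under exogeneity, PAF = [P(Y=1) − p₀] / P(Y=1).
PAF = (0.22106 − 0.133) / 0.22106 ≈ 0.3984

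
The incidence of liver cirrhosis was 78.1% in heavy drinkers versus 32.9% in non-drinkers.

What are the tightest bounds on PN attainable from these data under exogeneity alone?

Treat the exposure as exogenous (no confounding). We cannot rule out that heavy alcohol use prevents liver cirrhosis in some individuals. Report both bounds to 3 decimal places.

p₁ = 0.781, p₀ = 0.329.
Under exogeneity alone the bounds on PN are max{0,(p₁−p₀)/p₁} ≤ PN ≤ min{1,(1−p₀)/p₁}.
  lower = (p₁ − p₀)/p₁ = 0.452 / 0.781 ≈ 0.5787
  upper = min{1, (1 − p₀)/p₁} = 0.671 / 0.781 ≈ 0.8592

0.579 ≤ PN ≤ 0.859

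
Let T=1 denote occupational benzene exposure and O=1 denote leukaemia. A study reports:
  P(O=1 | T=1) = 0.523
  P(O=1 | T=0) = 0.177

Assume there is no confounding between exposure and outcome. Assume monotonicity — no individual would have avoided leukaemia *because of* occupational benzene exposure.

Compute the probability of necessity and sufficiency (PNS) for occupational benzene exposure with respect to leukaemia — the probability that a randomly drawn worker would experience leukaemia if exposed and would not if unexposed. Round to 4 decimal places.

Let p₁ = 0.523, p₀ = 0.177.
Under exogeneity and monotonicity, PNS = p₁ − p₀.
PNS = 0.523 − 0.177 = 0.346

PNS ≈ 0.3460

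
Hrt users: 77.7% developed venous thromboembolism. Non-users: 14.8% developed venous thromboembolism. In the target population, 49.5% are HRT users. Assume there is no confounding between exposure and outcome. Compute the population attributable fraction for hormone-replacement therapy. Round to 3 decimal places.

p₁ = 0.777, p₀ = 0.148.
Overall risk P(Y=1) = π·p₁ + (1−π)·p₀ = 0.495×0.777 + 0.505×0.148 = 0.45936.
Under exogeneity, PAF = [P(Y=1) − p₀] / P(Y=1).
PAF = (0.45936 − 0.148) / 0.45936 ≈ 0.6778

PAF ≈ 0.678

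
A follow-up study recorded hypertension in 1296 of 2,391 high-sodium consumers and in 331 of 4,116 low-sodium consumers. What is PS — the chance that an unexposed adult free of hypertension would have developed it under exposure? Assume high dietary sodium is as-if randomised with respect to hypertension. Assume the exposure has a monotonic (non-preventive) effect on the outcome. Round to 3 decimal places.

PS ≈ 0.502

p₁ = P(outcome | exposed) = 1296/2391 = 0.54203
p₀ = P(outcome | unexposed) = 331/4116 = 0.080418
Under exogeneity and monotonicity, PS = (p₁ − p₀) / (1 − p₀).
PS = (0.54203 − 0.080418) / (1 − 0.080418) = 0.46161 / 0.91958 ≈ 0.5020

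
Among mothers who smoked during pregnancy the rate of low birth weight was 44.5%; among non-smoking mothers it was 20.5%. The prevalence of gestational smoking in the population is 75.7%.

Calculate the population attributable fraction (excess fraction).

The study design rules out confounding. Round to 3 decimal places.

p₁ = 0.445, p₀ = 0.205.
Overall risk P(Y=1) = π·p₁ + (1−π)·p₀ = 0.757×0.445 + 0.243×0.205 = 0.38668.
Under exogeneity, PAF = [P(Y=1) − p₀] / P(Y=1).
PAF = (0.38668 − 0.205) / 0.38668 ≈ 0.4698

PAF ≈ 0.470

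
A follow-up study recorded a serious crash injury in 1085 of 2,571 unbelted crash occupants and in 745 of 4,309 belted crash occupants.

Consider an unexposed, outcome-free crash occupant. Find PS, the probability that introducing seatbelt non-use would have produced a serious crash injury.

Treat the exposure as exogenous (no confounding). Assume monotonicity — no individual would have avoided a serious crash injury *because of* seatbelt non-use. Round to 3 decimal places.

p₁ = P(outcome | exposed) = 1085/2571 = 0.42201
p₀ = P(outcome | unexposed) = 745/4309 = 0.17289
Under exogeneity and monotonicity, PS = (p₁ − p₀) / (1 − p₀).
PS = (0.42201 − 0.17289) / (1 − 0.17289) = 0.24912 / 0.82711 ≈ 0.3012

PS ≈ 0.301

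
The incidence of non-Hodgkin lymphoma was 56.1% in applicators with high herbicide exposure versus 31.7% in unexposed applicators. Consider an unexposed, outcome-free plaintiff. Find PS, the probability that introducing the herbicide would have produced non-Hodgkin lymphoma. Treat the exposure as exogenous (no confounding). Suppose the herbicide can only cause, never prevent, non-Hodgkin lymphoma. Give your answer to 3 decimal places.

p₁ = 0.561, p₀ = 0.317.
Under exogeneity and monotonicity, PS = (p₁ − p₀) / (1 − p₀).
PS = (0.561 − 0.317) / (1 − 0.317) = 0.244 / 0.683 ≈ 0.3572

PS ≈ 0.357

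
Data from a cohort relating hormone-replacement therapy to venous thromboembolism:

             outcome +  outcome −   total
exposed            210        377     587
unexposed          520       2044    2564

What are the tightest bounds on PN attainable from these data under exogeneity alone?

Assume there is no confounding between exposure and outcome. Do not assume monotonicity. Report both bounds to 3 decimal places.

p₁ = P(outcome | exposed) = 210/587 = 0.35775
p₀ = P(outcome | unexposed) = 520/2564 = 0.20281
Under exogeneity alone the bounds on PN are max{0,(p₁−p₀)/p₁} ≤ PN ≤ min{1,(1−p₀)/p₁}.
  lower = (p₁ − p₀)/p₁ = 0.15494 / 0.35775 ≈ 0.4331
  upper = min{1, (1 − p₀)/p₁} = 0.79719 / 0.35775 ≈ 2.2283 → capped at 1

0.433 ≤ PN ≤ 1.000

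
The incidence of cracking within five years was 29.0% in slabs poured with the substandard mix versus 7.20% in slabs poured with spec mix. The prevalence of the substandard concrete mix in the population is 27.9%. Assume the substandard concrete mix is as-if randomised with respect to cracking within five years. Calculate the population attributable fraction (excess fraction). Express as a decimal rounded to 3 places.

PAF ≈ 0.458

p₁ = 0.29, p₀ = 0.072.
Overall risk P(Y=1) = π·p₁ + (1−π)·p₀ = 0.279×0.29 + 0.721×0.072 = 0.13282.
Under exogeneity, PAF = [P(Y=1) − p₀] / P(Y=1).
PAF = (0.13282 − 0.072) / 0.13282 ≈ 0.4579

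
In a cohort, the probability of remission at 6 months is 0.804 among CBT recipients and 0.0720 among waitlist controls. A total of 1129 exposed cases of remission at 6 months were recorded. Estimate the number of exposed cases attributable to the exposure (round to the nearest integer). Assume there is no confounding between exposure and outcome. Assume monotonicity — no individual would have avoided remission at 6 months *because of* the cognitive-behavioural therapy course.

Let p₁ = 0.804, p₀ = 0.072.
PN = (p₁ − p₀)/p₁ = (0.804 − 0.072) / 0.804 ≈ 0.91045.
Attributable cases ≈ PN × (exposed cases) = 0.91045 × 1129 ≈ 1027.90.

about 1028 cases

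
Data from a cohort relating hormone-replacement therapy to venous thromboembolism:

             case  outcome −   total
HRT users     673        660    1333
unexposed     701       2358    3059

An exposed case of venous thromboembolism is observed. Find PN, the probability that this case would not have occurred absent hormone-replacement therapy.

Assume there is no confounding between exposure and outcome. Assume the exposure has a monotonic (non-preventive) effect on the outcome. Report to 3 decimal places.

p₁ = P(outcome | exposed) = 673/1333 = 0.50488
p₀ = P(outcome | unexposed) = 701/3059 = 0.22916
Under exogeneity and monotonicity, PN = (p₁ − p₀)/p₁.
PN = (0.50488 − 0.22916) / 0.50488 ≈ 0.5461

PN ≈ 0.546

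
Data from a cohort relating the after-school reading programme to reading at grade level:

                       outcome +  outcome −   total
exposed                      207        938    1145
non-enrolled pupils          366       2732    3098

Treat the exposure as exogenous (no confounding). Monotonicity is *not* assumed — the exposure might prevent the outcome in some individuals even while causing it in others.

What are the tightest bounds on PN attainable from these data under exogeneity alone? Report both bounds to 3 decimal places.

0.347 ≤ PN ≤ 1.000

p₁ = P(outcome | exposed) = 207/1145 = 0.18079
p₀ = P(outcome | unexposed) = 366/3098 = 0.11814
Under exogeneity alone the bounds on PN are max{0,(p₁−p₀)/p₁} ≤ PN ≤ min{1,(1−p₀)/p₁}.
  lower = (p₁ − p₀)/p₁ = 0.062645 / 0.18079 ≈ 0.3465
  upper = min{1, (1 − p₀)/p₁} = 0.88186 / 0.18079 ≈ 4.8779 → capped at 1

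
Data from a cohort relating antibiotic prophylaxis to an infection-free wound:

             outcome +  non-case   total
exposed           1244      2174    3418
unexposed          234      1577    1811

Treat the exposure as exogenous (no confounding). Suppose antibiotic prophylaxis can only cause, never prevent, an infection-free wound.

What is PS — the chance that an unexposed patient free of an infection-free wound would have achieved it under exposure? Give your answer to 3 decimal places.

p₁ = P(outcome | exposed) = 1244/3418 = 0.36396
p₀ = P(outcome | unexposed) = 234/1811 = 0.12921
Under exogeneity and monotonicity, PS = (p₁ − p₀) / (1 − p₀).
PS = (0.36396 − 0.12921) / (1 − 0.12921) = 0.23475 / 0.87079 ≈ 0.2696

PS ≈ 0.270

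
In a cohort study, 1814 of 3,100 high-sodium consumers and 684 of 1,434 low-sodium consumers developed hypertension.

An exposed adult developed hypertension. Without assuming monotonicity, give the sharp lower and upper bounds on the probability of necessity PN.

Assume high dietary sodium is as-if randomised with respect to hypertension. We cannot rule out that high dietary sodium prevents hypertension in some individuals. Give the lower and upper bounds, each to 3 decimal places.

0.185 ≤ PN ≤ 0.894

p₁ = P(outcome | exposed) = 1814/3100 = 0.58516
p₀ = P(outcome | unexposed) = 684/1434 = 0.47699
Under exogeneity alone the bounds on PN are max{0,(p₁−p₀)/p₁} ≤ PN ≤ min{1,(1−p₀)/p₁}.
  lower = (p₁ − p₀)/p₁ = 0.10817 / 0.58516 ≈ 0.1849
  upper = min{1, (1 − p₀)/p₁} = 0.52301 / 0.58516 ≈ 0.8938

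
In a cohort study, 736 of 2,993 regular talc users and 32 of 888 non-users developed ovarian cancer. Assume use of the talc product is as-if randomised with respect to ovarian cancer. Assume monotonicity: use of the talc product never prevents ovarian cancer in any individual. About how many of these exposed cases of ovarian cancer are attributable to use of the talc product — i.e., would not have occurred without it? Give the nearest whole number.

p₁ = P(outcome | exposed) = 736/2993 = 0.24591
p₀ = P(outcome | unexposed) = 32/888 = 0.036036
PN = (p₁ − p₀)/p₁ = (0.24591 − 0.036036) / 0.24591 ≈ 0.85346.
Attributable cases ≈ PN × (exposed cases) = 0.85346 × 736 ≈ 628.14.

about 628 cases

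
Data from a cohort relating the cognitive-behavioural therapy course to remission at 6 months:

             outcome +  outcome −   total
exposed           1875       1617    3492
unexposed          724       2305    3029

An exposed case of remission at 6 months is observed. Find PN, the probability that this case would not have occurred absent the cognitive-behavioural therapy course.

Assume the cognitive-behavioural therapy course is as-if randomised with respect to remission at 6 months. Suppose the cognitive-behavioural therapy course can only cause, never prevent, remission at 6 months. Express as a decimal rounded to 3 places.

PN ≈ 0.555

p₁ = P(outcome | exposed) = 1875/3492 = 0.53694
p₀ = P(outcome | unexposed) = 724/3029 = 0.23902
Under exogeneity and monotonicity, PN = (p₁ − p₀)/p₁.
PN = (0.53694 − 0.23902) / 0.53694 ≈ 0.5548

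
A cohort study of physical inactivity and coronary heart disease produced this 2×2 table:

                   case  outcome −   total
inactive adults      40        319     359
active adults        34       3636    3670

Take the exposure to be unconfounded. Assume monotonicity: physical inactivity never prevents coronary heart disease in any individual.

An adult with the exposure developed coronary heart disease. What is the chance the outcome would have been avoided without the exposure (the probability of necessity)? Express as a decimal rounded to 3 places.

p₁ = P(outcome | exposed) = 40/359 = 0.11142
p₀ = P(outcome | unexposed) = 34/3670 = 0.0092643
Under exogeneity and monotonicity, PN = (p₁ − p₀)/p₁.
PN = (0.11142 − 0.0092643) / 0.11142 ≈ 0.9169

PN ≈ 0.917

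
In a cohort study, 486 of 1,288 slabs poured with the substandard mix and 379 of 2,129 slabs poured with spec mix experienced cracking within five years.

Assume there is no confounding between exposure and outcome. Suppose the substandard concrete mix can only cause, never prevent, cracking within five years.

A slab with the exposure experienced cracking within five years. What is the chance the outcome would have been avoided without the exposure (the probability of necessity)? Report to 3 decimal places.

PN ≈ 0.528

p₁ = P(outcome | exposed) = 486/1288 = 0.37733
p₀ = P(outcome | unexposed) = 379/2129 = 0.17802
Under exogeneity and monotonicity, PN = (p₁ − p₀) / p₁.
PN = (0.37733 − 0.17802) / 0.37733 = 0.19931 / 0.37733 ≈ 0.5282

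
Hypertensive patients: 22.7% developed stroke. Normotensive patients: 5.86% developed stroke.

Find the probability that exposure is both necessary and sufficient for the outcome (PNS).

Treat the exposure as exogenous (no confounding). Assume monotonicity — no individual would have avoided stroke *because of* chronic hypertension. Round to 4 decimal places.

p₁ = 0.227, p₀ = 0.0586.
Under exogeneity and monotonicity, PNS = p₁ − p₀.
PNS = 0.227 − 0.0586 = 0.1684

PNS ≈ 0.1684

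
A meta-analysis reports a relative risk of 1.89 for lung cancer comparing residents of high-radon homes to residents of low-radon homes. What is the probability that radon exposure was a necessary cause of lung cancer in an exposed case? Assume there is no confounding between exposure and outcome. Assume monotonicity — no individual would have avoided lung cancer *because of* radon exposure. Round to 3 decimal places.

Under exogeneity and monotonicity, PN = (RR − 1) / RR = 1 − 1/RR.
PN = (1.89 − 1) / 1.89 = 0.89 / 1.89 ≈ 0.4709

PN ≈ 0.471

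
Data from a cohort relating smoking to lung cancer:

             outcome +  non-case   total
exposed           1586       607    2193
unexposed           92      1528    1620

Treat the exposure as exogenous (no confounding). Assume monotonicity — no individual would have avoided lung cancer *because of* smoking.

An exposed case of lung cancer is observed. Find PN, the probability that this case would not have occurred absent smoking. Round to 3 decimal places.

p₁ = P(outcome | exposed) = 1586/2193 = 0.72321
p₀ = P(outcome | unexposed) = 92/1620 = 0.05679
Under exogeneity and monotonicity, PN = (p₁ − p₀)/p₁.
PN = (0.72321 − 0.05679) / 0.72321 ≈ 0.9215

PN ≈ 0.921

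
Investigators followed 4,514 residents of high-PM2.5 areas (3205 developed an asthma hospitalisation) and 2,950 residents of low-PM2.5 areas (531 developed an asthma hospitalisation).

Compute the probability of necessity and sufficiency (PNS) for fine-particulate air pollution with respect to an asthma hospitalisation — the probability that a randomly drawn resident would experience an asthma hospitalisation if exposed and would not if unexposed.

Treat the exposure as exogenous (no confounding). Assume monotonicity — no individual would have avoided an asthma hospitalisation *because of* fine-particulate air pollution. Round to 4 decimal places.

PNS ≈ 0.5300

p₁ = P(outcome | exposed) = 3205/4514 = 0.71001
p₀ = P(outcome | unexposed) = 531/2950 = 0.18
Under exogeneity and monotonicity, PNS = p₁ − p₀.
PNS = 0.71001 − 0.18 = 0.53001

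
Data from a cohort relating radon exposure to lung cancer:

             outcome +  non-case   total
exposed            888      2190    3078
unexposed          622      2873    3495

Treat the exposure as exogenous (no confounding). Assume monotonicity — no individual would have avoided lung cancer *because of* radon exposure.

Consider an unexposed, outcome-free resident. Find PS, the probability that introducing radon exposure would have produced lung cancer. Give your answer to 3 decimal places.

p₁ = P(outcome | exposed) = 888/3078 = 0.2885
p₀ = P(outcome | unexposed) = 622/3495 = 0.17797
Under exogeneity and monotonicity, PS = (p₁ − p₀)/(1 − p₀).
PS = (0.2885 − 0.17797) / 0.82203 ≈ 0.1345

PS ≈ 0.134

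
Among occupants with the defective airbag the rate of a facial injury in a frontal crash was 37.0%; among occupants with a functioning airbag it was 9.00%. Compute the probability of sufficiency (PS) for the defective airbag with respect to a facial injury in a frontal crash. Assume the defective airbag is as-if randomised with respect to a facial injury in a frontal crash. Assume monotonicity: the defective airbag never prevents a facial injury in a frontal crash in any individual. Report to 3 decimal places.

PS ≈ 0.308

p₁ = 0.37, p₀ = 0.09.
Under exogeneity and monotonicity, PS = (p₁ − p₀) / (1 − p₀).
PS = (0.37 − 0.09) / (1 − 0.09) = 0.28 / 0.91 ≈ 0.3077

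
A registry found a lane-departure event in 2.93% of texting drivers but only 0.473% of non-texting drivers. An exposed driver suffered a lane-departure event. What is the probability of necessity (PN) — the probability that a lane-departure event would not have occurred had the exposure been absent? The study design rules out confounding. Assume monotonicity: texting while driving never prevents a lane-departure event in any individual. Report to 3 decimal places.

PN ≈ 0.839

p₁ = 0.0293, p₀ = 0.00473.
Under exogeneity and monotonicity, PN = (p₁ − p₀) / p₁.
PN = (0.0293 − 0.00473) / 0.0293 = 0.02457 / 0.0293 ≈ 0.8386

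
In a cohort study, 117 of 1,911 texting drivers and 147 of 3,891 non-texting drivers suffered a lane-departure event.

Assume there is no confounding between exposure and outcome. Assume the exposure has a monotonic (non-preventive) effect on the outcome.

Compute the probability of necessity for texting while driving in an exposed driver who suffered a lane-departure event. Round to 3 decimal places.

PN ≈ 0.383

p₁ = P(outcome | exposed) = 117/1911 = 0.061224
p₀ = P(outcome | unexposed) = 147/3891 = 0.037779
Under exogeneity and monotonicity, PN = (p₁ − p₀) / p₁.
PN = (0.061224 − 0.037779) / 0.061224 = 0.023445 / 0.061224 ≈ 0.3829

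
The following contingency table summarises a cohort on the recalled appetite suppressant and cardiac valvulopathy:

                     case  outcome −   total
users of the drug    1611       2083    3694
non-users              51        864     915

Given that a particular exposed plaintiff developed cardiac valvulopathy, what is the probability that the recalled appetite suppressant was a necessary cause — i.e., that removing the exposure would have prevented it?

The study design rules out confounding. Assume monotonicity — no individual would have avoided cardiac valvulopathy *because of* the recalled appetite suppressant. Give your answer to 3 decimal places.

p₁ = P(outcome | exposed) = 1611/3694 = 0.43611
p₀ = P(outcome | unexposed) = 51/915 = 0.055738
Under exogeneity and monotonicity, PN = (p₁ − p₀)/p₁.
PN = (0.43611 − 0.055738) / 0.43611 ≈ 0.8722

PN ≈ 0.872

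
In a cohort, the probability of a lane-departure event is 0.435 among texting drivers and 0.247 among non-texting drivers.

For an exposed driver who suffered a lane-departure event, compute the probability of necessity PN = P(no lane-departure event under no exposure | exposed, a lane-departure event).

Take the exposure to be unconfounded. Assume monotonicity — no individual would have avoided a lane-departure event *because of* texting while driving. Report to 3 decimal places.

PN ≈ 0.432

Let p₁ = 0.435, p₀ = 0.247.
Under exogeneity and monotonicity, PN = (p₁ − p₀) / p₁.
PN = (0.435 − 0.247) / 0.435 = 0.188 / 0.435 ≈ 0.4322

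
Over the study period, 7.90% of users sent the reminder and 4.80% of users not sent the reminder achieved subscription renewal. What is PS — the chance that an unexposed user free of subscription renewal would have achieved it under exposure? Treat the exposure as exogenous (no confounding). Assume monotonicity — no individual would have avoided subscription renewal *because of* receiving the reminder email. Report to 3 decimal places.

p₁ = 0.079, p₀ = 0.048.
Under exogeneity and monotonicity, PS = (p₁ − p₀) / (1 − p₀).
PS = (0.079 − 0.048) / (1 − 0.048) = 0.031 / 0.952 ≈ 0.0326

PS ≈ 0.033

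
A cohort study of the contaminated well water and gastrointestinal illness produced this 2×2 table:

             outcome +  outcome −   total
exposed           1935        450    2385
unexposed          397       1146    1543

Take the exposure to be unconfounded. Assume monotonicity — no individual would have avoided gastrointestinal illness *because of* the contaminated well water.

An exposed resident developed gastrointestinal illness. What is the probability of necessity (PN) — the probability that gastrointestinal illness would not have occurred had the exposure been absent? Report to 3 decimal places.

p₁ = P(outcome | exposed) = 1935/2385 = 0.81132
p₀ = P(outcome | unexposed) = 397/1543 = 0.25729
Under exogeneity and monotonicity, PN = (p₁ − p₀)/p₁.
PN = (0.81132 − 0.25729) / 0.81132 ≈ 0.6829

PN ≈ 0.683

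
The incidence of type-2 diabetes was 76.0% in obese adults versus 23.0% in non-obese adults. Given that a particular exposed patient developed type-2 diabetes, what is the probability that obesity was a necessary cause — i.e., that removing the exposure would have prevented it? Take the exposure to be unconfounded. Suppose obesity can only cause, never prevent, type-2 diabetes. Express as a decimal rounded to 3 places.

PN ≈ 0.697

p₁ = 0.76, p₀ = 0.23.
Under exogeneity and monotonicity, PN = (p₁ − p₀) / p₁.
PN = (0.76 − 0.23) / 0.76 = 0.53 / 0.76 ≈ 0.6974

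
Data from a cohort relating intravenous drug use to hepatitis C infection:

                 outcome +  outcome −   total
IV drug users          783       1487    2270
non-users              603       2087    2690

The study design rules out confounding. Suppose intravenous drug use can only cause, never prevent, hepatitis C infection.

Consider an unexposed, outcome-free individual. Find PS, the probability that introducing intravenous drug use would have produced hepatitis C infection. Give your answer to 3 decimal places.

p₁ = P(outcome | exposed) = 783/2270 = 0.34493
p₀ = P(outcome | unexposed) = 603/2690 = 0.22416
Under exogeneity and monotonicity, PS = (p₁ − p₀)/(1 − p₀).
PS = (0.34493 − 0.22416) / 0.77584 ≈ 0.1557

PS ≈ 0.156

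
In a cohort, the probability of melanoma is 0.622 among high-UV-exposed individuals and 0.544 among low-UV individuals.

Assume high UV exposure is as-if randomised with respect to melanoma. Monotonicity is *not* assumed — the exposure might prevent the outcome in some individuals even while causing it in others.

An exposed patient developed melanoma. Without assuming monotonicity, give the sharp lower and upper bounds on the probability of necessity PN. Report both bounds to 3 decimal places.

0.125 ≤ PN ≤ 0.733

Let p₁ = 0.622, p₀ = 0.544.
Under exogeneity alone the bounds on PN are max{0,(p₁−p₀)/p₁} ≤ PN ≤ min{1,(1−p₀)/p₁}.
  lower = (p₁ − p₀)/p₁ = 0.078 / 0.622 ≈ 0.1254
  upper = min{1, (1 − p₀)/p₁} = 0.456 / 0.622 ≈ 0.7331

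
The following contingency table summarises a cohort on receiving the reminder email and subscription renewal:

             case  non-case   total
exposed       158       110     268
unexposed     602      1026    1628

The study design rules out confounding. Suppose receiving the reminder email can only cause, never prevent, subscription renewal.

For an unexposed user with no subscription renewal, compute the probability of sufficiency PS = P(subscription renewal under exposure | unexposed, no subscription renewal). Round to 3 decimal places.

p₁ = P(outcome | exposed) = 158/268 = 0.58955
p₀ = P(outcome | unexposed) = 602/1628 = 0.36978
Under exogeneity and monotonicity, PS = (p₁ − p₀)/(1 − p₀).
PS = (0.58955 − 0.36978) / 0.63022 ≈ 0.3487

PS ≈ 0.349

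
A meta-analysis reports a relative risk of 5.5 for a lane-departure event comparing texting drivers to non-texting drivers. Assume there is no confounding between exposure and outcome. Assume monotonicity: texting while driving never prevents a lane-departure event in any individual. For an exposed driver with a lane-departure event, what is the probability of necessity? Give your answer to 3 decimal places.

PN ≈ 0.818

Under exogeneity and monotonicity, PN = (RR − 1) / RR = 1 − 1/RR.
PN = (5.5 − 1) / 5.5 = 4.5 / 5.5 ≈ 0.8182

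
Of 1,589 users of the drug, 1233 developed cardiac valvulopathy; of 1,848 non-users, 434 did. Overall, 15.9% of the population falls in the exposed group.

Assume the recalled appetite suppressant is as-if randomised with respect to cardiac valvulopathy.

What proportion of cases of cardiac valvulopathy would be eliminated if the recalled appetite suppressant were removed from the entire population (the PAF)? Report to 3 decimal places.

p₁ = P(outcome | exposed) = 1233/1589 = 0.77596
p₀ = P(outcome | unexposed) = 434/1848 = 0.23485
Overall risk P(Y=1) = π·p₁ + (1−π)·p₀ = 0.159×0.77596 + 0.841×0.23485 = 0.32089.
Under exogeneity, PAF = [P(Y=1) − p₀] / P(Y=1).
PAF = (0.32089 − 0.23485) / 0.32089 ≈ 0.2681

PAF ≈ 0.268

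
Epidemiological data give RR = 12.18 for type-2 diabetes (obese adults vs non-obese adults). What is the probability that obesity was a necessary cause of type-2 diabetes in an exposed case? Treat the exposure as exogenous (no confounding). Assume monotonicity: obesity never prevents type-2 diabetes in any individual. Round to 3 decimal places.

Under exogeneity and monotonicity, PN = (RR − 1) / RR = 1 − 1/RR.
PN = (12.18 − 1) / 12.18 = 11.18 / 12.18 ≈ 0.9179

PN ≈ 0.918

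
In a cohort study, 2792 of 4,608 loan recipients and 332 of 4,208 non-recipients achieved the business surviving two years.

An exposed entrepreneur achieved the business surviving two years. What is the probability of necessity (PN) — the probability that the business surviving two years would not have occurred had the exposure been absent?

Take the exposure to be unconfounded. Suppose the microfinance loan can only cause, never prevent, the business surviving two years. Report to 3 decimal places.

p₁ = P(outcome | exposed) = 2792/4608 = 0.6059
p₀ = P(outcome | unexposed) = 332/4208 = 0.078897
Under exogeneity and monotonicity, PN = (p₁ − p₀) / p₁.
PN = (0.6059 − 0.078897) / 0.6059 = 0.52701 / 0.6059 ≈ 0.8698

PN ≈ 0.870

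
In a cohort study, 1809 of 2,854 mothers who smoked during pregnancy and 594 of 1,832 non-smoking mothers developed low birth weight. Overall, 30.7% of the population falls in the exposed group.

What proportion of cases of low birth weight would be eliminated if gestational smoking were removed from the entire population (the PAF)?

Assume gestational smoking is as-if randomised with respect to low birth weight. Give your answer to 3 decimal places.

PAF ≈ 0.227

p₁ = P(outcome | exposed) = 1809/2854 = 0.63385
p₀ = P(outcome | unexposed) = 594/1832 = 0.32424
Overall risk P(Y=1) = π·p₁ + (1−π)·p₀ = 0.307×0.63385 + 0.693×0.32424 = 0.41929.
Under exogeneity, PAF = [P(Y=1) − p₀] / P(Y=1).
PAF = (0.41929 − 0.32424) / 0.41929 ≈ 0.2267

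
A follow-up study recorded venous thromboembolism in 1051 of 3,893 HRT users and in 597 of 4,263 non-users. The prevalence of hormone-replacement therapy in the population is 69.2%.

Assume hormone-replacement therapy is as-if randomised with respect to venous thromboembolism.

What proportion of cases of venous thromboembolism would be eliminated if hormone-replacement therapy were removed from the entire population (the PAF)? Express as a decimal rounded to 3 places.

p₁ = P(outcome | exposed) = 1051/3893 = 0.26997
p₀ = P(outcome | unexposed) = 597/4263 = 0.14004
Overall risk P(Y=1) = π·p₁ + (1−π)·p₀ = 0.692×0.26997 + 0.308×0.14004 = 0.22995.
Under exogeneity, PAF = [P(Y=1) − p₀] / P(Y=1).
PAF = (0.22995 − 0.14004) / 0.22995 ≈ 0.3910

PAF ≈ 0.391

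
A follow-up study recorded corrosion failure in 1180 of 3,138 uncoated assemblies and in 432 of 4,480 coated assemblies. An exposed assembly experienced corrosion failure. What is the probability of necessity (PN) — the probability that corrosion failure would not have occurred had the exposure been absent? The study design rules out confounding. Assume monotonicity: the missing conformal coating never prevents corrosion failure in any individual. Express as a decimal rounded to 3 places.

p₁ = P(outcome | exposed) = 1180/3138 = 0.37604
p₀ = P(outcome | unexposed) = 432/4480 = 0.096429
Under exogeneity and monotonicity, PN = (p₁ − p₀) / p₁.
PN = (0.37604 − 0.096429) / 0.37604 = 0.27961 / 0.37604 ≈ 0.7436

PN ≈ 0.744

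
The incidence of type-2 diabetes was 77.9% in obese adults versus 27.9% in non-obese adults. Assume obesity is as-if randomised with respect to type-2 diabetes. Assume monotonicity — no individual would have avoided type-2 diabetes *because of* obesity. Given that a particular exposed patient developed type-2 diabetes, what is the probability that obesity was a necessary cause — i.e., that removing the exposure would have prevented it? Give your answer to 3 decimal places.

p₁ = 0.779, p₀ = 0.279.
Under exogeneity and monotonicity, PN = (p₁ − p₀) / p₁.
PN = (0.779 − 0.279) / 0.779 = 0.5 / 0.779 ≈ 0.6418

PN ≈ 0.642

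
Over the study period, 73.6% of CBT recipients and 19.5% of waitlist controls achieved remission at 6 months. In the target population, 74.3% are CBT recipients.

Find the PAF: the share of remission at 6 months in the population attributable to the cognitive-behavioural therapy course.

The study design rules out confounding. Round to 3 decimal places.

PAF ≈ 0.673

p₁ = 0.736, p₀ = 0.195.
Overall risk P(Y=1) = π·p₁ + (1−π)·p₀ = 0.743×0.736 + 0.257×0.195 = 0.59696.
Under exogeneity, PAF = [P(Y=1) − p₀] / P(Y=1).
PAF = (0.59696 − 0.195) / 0.59696 ≈ 0.6733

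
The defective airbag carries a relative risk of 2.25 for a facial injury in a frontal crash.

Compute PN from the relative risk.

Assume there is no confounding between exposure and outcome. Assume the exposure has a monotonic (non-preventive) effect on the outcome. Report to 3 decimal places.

Under exogeneity and monotonicity, PN = (RR − 1) / RR = 1 − 1/RR.
PN = (2.25 − 1) / 2.25 = 1.25 / 2.25 ≈ 0.5556

PN ≈ 0.556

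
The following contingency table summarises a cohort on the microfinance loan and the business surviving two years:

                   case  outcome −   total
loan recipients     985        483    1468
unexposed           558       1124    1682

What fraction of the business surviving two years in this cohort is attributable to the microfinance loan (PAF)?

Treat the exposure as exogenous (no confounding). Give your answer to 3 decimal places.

PAF ≈ 0.323

p₁ = P(outcome | exposed) = 985/1468 = 0.67098
p₀ = P(outcome | unexposed) = 558/1682 = 0.33175
Exposure prevalence π = 1468/3150 = 0.46603; overall risk P(Y=1) = 0.48984.
Under exogeneity, PAF = [P(Y=1) − p₀]/P(Y=1).
PAF = (0.48984 − 0.33175) / 0.48984 ≈ 0.3227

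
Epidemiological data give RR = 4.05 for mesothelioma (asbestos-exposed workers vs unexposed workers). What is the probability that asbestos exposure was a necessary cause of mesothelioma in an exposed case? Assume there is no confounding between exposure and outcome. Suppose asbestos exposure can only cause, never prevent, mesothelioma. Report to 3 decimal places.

PN ≈ 0.753

Under exogeneity and monotonicity, PN = (RR − 1) / RR = 1 − 1/RR.
PN = (4.05 − 1) / 4.05 = 3.05 / 4.05 ≈ 0.7531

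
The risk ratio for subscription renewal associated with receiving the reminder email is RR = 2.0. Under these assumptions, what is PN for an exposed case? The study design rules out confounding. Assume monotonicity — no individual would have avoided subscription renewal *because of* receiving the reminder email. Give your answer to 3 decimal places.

Under exogeneity and monotonicity, PN = (RR − 1) / RR = 1 − 1/RR.
PN = (2.0 − 1) / 2.0 = 1 / 2.0 ≈ 0.5000

PN ≈ 0.500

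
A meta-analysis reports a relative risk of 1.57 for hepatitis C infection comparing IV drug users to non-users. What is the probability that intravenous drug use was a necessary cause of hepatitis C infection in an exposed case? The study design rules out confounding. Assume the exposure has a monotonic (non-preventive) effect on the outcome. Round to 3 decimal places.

Under exogeneity and monotonicity, PN = (RR − 1) / RR = 1 − 1/RR.
PN = (1.57 − 1) / 1.57 = 0.57 / 1.57 ≈ 0.3631

PN ≈ 0.363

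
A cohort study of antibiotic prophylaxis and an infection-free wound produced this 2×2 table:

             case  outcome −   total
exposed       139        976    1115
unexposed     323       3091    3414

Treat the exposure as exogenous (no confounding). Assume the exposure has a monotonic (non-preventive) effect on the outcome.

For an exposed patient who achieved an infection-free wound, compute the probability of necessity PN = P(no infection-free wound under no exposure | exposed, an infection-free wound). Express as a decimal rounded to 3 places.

p₁ = P(outcome | exposed) = 139/1115 = 0.12466
p₀ = P(outcome | unexposed) = 323/3414 = 0.09461
Under exogeneity and monotonicity, PN = (p₁ − p₀)/p₁.
PN = (0.12466 − 0.09461) / 0.12466 ≈ 0.2411

PN ≈ 0.241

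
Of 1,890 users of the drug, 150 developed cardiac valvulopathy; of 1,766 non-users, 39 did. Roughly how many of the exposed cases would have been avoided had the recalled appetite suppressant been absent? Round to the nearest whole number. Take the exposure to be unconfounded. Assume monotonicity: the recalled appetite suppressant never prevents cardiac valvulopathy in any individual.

p₁ = P(outcome | exposed) = 150/1890 = 0.079365
p₀ = P(outcome | unexposed) = 39/1766 = 0.022084
PN = (p₁ − p₀)/p₁ = (0.079365 − 0.022084) / 0.079365 ≈ 0.72174.
Attributable cases ≈ PN × (exposed cases) = 0.72174 × 150 ≈ 108.26.

about 108 cases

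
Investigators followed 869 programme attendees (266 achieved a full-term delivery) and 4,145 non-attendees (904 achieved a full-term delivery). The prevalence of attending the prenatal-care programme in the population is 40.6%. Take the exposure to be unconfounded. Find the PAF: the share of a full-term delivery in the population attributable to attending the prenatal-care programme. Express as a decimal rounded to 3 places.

p₁ = P(outcome | exposed) = 266/869 = 0.3061
p₀ = P(outcome | unexposed) = 904/4145 = 0.21809
Overall risk P(Y=1) = π·p₁ + (1−π)·p₀ = 0.406×0.3061 + 0.594×0.21809 = 0.25382.
Under exogeneity, PAF = [P(Y=1) − p₀] / P(Y=1).
PAF = (0.25382 − 0.21809) / 0.25382 ≈ 0.1408

PAF ≈ 0.141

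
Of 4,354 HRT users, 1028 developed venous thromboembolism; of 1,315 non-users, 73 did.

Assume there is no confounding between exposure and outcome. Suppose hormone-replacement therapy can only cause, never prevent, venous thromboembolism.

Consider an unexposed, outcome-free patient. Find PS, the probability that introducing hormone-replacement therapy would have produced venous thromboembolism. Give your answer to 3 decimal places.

PS ≈ 0.191

p₁ = P(outcome | exposed) = 1028/4354 = 0.2361
p₀ = P(outcome | unexposed) = 73/1315 = 0.055513
Under exogeneity and monotonicity, PS = (p₁ − p₀) / (1 − p₀).
PS = (0.2361 − 0.055513) / (1 − 0.055513) = 0.18059 / 0.94449 ≈ 0.1912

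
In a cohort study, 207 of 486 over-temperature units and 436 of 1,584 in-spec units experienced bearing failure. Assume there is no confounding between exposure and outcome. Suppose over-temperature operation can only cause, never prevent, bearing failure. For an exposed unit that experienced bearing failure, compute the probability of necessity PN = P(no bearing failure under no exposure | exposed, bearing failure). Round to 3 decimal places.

PN ≈ 0.354

p₁ = P(outcome | exposed) = 207/486 = 0.42593
p₀ = P(outcome | unexposed) = 436/1584 = 0.27525
Under exogeneity and monotonicity, PN = (p₁ − p₀) / p₁.
PN = (0.42593 − 0.27525) / 0.42593 = 0.15067 / 0.42593 ≈ 0.3538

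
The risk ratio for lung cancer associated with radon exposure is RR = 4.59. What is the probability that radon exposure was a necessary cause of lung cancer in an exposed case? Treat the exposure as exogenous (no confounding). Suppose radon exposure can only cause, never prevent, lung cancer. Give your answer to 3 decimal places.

PN ≈ 0.782

Under exogeneity and monotonicity, PN = (RR − 1) / RR = 1 − 1/RR.
PN = (4.59 − 1) / 4.59 = 3.59 / 4.59 ≈ 0.7821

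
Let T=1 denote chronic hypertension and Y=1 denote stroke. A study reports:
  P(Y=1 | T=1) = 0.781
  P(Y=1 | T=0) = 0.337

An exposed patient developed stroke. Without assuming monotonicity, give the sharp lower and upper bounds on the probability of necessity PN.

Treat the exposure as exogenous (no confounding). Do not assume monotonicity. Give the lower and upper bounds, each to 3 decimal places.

0.569 ≤ PN ≤ 0.849

Let p₁ = 0.781, p₀ = 0.337.
Under exogeneity alone the bounds on PN are max{0,(p₁−p₀)/p₁} ≤ PN ≤ min{1,(1−p₀)/p₁}.
  lower = (p₁ − p₀)/p₁ = 0.444 / 0.781 ≈ 0.5685
  upper = min{1, (1 − p₀)/p₁} = 0.663 / 0.781 ≈ 0.8489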